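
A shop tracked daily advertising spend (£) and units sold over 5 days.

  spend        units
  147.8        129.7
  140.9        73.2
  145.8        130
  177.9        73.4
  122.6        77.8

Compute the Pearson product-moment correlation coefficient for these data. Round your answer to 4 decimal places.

n = 5, Σx = 735, Σy = 484.1, Σx² = 109634.46, Σy² = 50520.73, Σxy = 71033.68
nΣxy − ΣxΣy = 355168.4 − 355813.5 = -645.1
nΣx² − (Σx)² = 548172.3 − 540225 = 7947.3; nΣy² − (Σy)² = 252603.65 − 234352.81 = 18250.84
r = -645.1 / √(7947.3 × 18250.84) = -645.1 / 12043.4588 ≈ -0.0536

-0.0536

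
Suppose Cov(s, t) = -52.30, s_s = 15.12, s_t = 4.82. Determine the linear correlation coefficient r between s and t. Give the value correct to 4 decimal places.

-0.7176

r = Cov(s,t) / (s_s · s_t) = -52.30 / (15.12 × 4.82)
  = -52.30 / 72.8784 ≈ -0.7176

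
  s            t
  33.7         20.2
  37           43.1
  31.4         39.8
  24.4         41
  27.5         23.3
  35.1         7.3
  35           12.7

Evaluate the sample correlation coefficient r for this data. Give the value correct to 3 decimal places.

-0.332

n = 7, Σs = 224.1, Σt = 187.4, Σs² = 7299.27, Σt² = 6288.16, Σst = 5867.04
nΣst − ΣsΣt = 41069.28 − 41996.34 = -927.06
nΣs² − (Σs)² = 51094.89 − 50220.81 = 874.08; nΣt² − (Σt)² = 44017.12 − 35118.76 = 8898.36
r = -927.06 / √(874.08 × 8898.36) = -927.06 / 2788.8848 ≈ -0.332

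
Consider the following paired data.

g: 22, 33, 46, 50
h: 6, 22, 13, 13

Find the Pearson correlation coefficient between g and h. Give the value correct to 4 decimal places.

n = 4, Σg = 151, Σh = 54, Σg² = 6189, Σh² = 858, Σgh = 2106
nΣgh − ΣgΣh = 8424 − 8154 = 270
nΣg² − (Σg)² = 24756 − 22801 = 1955; nΣh² − (Σh)² = 3432 − 2916 = 516
r = 270 / √(1955 × 516) = 270 / 1004.3804 ≈ 0.2688

0.2688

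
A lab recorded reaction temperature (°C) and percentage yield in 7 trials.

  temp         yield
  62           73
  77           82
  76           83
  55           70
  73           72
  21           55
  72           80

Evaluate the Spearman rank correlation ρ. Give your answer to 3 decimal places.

Rank temp: 3, 7, 6, 2, 5, 1, 4
Rank yield: 4, 6, 7, 2, 3, 1, 5
d = rank(temp) − rank(yield): -1, 1, -1, 0, 2, 0, -1; Σd² = 8
ρ = 1 − 6Σd² / [n(n²−1)] = 1 − 6×8 / (7×48) = 1 − 48/336 ≈ 0.857

0.857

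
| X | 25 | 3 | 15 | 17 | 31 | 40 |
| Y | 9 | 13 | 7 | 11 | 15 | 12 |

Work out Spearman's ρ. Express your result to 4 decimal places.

Rank X: 4, 1, 2, 3, 5, 6
Rank Y: 2, 5, 1, 3, 6, 4
d = rank(X) − rank(Y): 2, -4, 1, 0, -1, 2; Σd² = 26
ρ = 1 − 6Σd² / [n(n²−1)] = 1 − 6×26 / (6×35) = 1 − 156/210 ≈ 0.2571

0.2571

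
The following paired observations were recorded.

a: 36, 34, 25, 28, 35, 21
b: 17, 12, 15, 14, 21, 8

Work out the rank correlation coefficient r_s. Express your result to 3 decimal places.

0.714

Rank a: 6, 4, 2, 3, 5, 1
Rank b: 5, 2, 4, 3, 6, 1
d = rank(a) − rank(b): 1, 2, -2, 0, -1, 0; Σd² = 10
ρ = 1 − 6Σd² / [n(n²−1)] = 1 − 6×10 / (6×35) = 1 − 60/210 ≈ 0.714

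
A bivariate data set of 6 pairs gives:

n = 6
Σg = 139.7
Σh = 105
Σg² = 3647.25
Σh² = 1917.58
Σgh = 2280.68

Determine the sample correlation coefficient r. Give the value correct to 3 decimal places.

r = (nΣgh − ΣgΣh) / √[(nΣg² − (Σg)²)(nΣh² − (Σh)²)]
Numerator: 6×2280.68 − 139.7×105 = -984.42
Denominator: √[(21883.5 − 19516.09)(11505.48 − 11025)] = √[2367.41 × 480.48] = 1066.5332
r = -984.42 / 1066.5332 ≈ -0.923

-0.923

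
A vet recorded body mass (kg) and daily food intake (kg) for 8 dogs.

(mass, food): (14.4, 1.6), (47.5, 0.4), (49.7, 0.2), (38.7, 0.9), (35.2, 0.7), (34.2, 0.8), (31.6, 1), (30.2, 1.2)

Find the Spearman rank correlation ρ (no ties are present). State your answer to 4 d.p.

-0.9286

Rank mass: 1, 7, 8, 6, 5, 4, 3, 2
Rank food: 8, 2, 1, 5, 3, 4, 6, 7
d = rank(mass) − rank(food): -7, 5, 7, 1, 2, 0, -3, -5; Σd² = 162
ρ = 1 − 6Σd² / [n(n²−1)] = 1 − 6×162 / (8×63) = 1 − 972/504 ≈ -0.9286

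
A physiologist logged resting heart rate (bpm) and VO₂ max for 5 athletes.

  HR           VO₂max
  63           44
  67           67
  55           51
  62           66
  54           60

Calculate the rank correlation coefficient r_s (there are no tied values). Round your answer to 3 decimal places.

0.300

Rank HR: 4, 5, 2, 3, 1
Rank VO₂max: 1, 5, 2, 4, 3
d = rank(HR) − rank(VO₂max): 3, 0, 0, -1, -2; Σd² = 14
ρ = 1 − 6Σd² / [n(n²−1)] = 1 − 6×14 / (5×24) = 1 − 84/120 ≈ 0.300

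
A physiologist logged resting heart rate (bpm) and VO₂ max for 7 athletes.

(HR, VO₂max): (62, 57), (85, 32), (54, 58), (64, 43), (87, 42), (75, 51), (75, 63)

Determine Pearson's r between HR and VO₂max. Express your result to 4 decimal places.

-0.5864

n = 7, Σx = 502, Σy = 346, Σx² = 36900, Σy² = 17820, Σxy = 24342
nΣxy − ΣxΣy = 170394 − 173692 = -3298
nΣx² − (Σx)² = 258300 − 252004 = 6296; nΣy² − (Σy)² = 124740 − 119716 = 5024
r = -3298 / √(6296 × 5024) = -3298 / 5624.1536 ≈ -0.5864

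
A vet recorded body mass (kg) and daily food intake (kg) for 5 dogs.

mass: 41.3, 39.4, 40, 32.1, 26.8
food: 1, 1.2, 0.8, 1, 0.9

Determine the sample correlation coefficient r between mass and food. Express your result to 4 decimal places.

n = 5, Σx = 179.6, Σy = 4.9, Σx² = 6606.7, Σy² = 4.89, Σxy = 176.8
nΣxy − ΣxΣy = 884 − 880.04 = 3.96
nΣx² − (Σx)² = 33033.5 − 32256.16 = 777.34; nΣy² − (Σy)² = 24.45 − 24.01 = 0.44
r = 3.96 / √(777.34 × 0.44) = 3.96 / 18.4940 ≈ 0.2141

0.2141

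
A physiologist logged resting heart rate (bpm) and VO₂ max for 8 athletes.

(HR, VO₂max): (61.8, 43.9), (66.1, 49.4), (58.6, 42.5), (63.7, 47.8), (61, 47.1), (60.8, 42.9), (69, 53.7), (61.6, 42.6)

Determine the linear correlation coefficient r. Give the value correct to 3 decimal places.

0.917

n = 8, Σx = 502.6, Σy = 369.9, Σx² = 31653.3, Σy² = 17215.93, Σxy = 23324.6
nΣxy − ΣxΣy = 186596.8 − 185911.74 = 685.06
nΣx² − (Σx)² = 253226.4 − 252606.76 = 619.64; nΣy² − (Σy)² = 137727.44 − 136826.01 = 901.43
r = 685.06 / √(619.64 × 901.43) = 685.06 / 747.3701 ≈ 0.917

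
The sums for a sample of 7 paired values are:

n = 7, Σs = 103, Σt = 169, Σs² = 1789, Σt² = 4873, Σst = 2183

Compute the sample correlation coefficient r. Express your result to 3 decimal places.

-0.652

r = (nΣst − ΣsΣt) / √[(nΣs² − (Σs)²)(nΣt² − (Σt)²)]
Numerator: 7×2183 − 103×169 = -2126
Denominator: √[(12523 − 10609)(34111 − 28561)] = √[1914 × 5550] = 3259.2484
r = -2126 / 3259.2484 ≈ -0.652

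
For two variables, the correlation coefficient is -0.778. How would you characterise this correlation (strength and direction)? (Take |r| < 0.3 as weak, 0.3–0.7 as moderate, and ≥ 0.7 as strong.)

strong negative

r = -0.778 < 0 so the relationship is negative.
|r| = 0.778, which falls in the strong range.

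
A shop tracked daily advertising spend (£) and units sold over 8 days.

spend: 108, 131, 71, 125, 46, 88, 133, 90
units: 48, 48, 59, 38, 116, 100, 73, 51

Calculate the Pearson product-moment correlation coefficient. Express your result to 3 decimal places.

n = 8, Σx = 792, Σy = 533, Σx² = 85140, Σy² = 40919, Σxy = 48846
nΣxy − ΣxΣy = 390768 − 422136 = -31368
nΣx² − (Σx)² = 681120 − 627264 = 53856; nΣy² − (Σy)² = 327352 − 284089 = 43263
r = -31368 / √(53856 × 43263) = -31368 / 48269.7848 ≈ -0.650

-0.650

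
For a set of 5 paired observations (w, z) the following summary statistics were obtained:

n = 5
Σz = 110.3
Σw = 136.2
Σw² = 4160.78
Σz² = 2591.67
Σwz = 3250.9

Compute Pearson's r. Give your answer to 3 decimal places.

r = (nΣwz − ΣwΣz) / √[(nΣw² − (Σw)²)(nΣz² − (Σz)²)]
Numerator: 5×3250.9 − 136.2×110.3 = 1231.64
Denominator: √[(20803.9 − 18550.44)(12958.35 − 12166.09)] = √[2253.46 × 792.26] = 1336.1610
r = 1231.64 / 1336.1610 ≈ 0.922

0.922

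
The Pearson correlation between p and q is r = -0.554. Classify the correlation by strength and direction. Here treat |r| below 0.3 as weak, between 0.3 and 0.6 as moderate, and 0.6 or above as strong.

r = -0.554 < 0 so the relationship is negative.
|r| = 0.554, which falls in the moderate range.

moderate negative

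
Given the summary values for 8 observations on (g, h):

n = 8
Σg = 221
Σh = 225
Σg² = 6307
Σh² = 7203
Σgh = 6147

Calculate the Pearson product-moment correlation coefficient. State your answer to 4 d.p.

r = (nΣgh − ΣgΣh) / √[(nΣg² − (Σg)²)(nΣh² − (Σh)²)]
Numerator: 8×6147 − 221×225 = -549
Denominator: √[(50456 − 48841)(57624 − 50625)] = √[1615 × 6999] = 3362.0507
r = -549 / 3362.0507 ≈ -0.1633

-0.1633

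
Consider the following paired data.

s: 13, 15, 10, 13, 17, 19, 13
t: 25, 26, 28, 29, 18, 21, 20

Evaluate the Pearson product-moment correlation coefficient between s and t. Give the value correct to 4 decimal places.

-0.6447

n = 7, Σs = 100, Σt = 167, Σs² = 1482, Σt² = 4091, Σst = 2337
nΣst − ΣsΣt = 16359 − 16700 = -341
nΣs² − (Σs)² = 10374 − 10000 = 374; nΣt² − (Σt)² = 28637 − 27889 = 748
r = -341 / √(374 × 748) = -341 / 528.9159 ≈ -0.6447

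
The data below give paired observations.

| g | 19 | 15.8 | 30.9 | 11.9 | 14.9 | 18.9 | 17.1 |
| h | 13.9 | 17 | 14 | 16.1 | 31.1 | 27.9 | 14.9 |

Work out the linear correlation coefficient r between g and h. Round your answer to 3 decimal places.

n = 7, Σg = 128.5, Σh = 134.9, Σg² = 2578.69, Σh² = 2905.05, Σgh = 2402.38
nΣgh − ΣgΣh = 16816.66 − 17334.65 = -517.99
nΣg² − (Σg)² = 18050.83 − 16512.25 = 1538.58; nΣh² − (Σh)² = 20335.35 − 18198.01 = 2137.34
r = -517.99 / √(1538.58 × 2137.34) = -517.99 / 1813.4135 ≈ -0.286

-0.286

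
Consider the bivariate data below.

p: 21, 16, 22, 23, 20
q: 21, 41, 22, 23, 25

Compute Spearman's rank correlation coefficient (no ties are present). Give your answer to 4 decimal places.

Rank p: 3, 1, 4, 5, 2
Rank q: 1, 5, 2, 3, 4
d = rank(p) − rank(q): 2, -4, 2, 2, -2; Σd² = 32
ρ = 1 − 6Σd² / [n(n²−1)] = 1 − 6×32 / (5×24) = 1 − 192/120 ≈ -0.6000

-0.6000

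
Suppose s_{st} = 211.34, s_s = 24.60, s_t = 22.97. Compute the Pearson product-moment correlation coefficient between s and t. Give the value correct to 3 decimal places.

0.374

r = Cov(s,t) / (s_s · s_t) = 211.34 / (24.60 × 22.97)
  = 211.34 / 565.0620 ≈ 0.374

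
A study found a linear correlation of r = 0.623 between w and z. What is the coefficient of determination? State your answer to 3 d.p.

r² = (0.623)² = 0.388

0.388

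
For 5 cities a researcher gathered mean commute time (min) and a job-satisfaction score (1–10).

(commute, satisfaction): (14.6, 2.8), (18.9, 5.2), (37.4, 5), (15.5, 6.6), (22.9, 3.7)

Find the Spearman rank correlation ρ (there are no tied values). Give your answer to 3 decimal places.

0.100

Rank commute: 1, 3, 5, 2, 4
Rank satisfaction: 1, 4, 3, 5, 2
d = rank(commute) − rank(satisfaction): 0, -1, 2, -3, 2; Σd² = 18
ρ = 1 − 6Σd² / [n(n²−1)] = 1 − 6×18 / (5×24) = 1 − 108/120 ≈ 0.100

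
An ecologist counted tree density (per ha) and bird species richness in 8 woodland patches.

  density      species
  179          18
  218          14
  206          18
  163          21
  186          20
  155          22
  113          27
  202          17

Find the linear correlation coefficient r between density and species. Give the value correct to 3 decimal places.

n = 8, Σx = 1422, Σy = 157, Σx² = 260764, Σy² = 3187, Σxy = 27020
nΣxy − ΣxΣy = 216160 − 223254 = -7094
nΣx² − (Σx)² = 2086112 − 2022084 = 64028; nΣy² − (Σy)² = 25496 − 24649 = 847
r = -7094 / √(64028 × 847) = -7094 / 7364.2186 ≈ -0.963

-0.963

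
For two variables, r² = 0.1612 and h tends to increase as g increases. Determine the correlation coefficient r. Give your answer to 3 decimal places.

0.401

|r| = √0.1612 = 0.401
The association is positive, so r = 0.401.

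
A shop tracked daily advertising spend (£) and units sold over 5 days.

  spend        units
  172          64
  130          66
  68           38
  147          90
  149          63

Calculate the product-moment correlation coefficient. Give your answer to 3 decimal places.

0.700

n = 5, Σx = 666, Σy = 321, Σx² = 94918, Σy² = 21965, Σxy = 44789
nΣxy − ΣxΣy = 223945 − 213786 = 10159
nΣx² − (Σx)² = 474590 − 443556 = 31034; nΣy² − (Σy)² = 109825 − 103041 = 6784
r = 10159 / √(31034 × 6784) = 10159 / 14509.8124 ≈ 0.700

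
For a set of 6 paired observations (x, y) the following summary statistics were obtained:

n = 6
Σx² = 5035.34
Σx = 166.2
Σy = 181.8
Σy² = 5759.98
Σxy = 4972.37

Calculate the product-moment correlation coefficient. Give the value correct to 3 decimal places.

-0.193

r = (nΣxy − ΣxΣy) / √[(nΣx² − (Σx)²)(nΣy² − (Σy)²)]
Numerator: 6×4972.37 − 166.2×181.8 = -380.94
Denominator: √[(30212.04 − 27622.44)(34559.88 − 33051.24)] = √[2589.6 × 1508.64] = 1976.5561
r = -380.94 / 1976.5561 ≈ -0.193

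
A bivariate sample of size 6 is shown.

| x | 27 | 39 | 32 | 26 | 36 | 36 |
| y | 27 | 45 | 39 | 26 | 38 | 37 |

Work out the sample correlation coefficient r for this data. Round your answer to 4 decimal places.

n = 6, Σx = 196, Σy = 212, Σx² = 6542, Σy² = 7764, Σxy = 7108
nΣxy − ΣxΣy = 42648 − 41552 = 1096
nΣx² − (Σx)² = 39252 − 38416 = 836; nΣy² − (Σy)² = 46584 − 44944 = 1640
r = 1096 / √(836 × 1640) = 1096 / 1170.9142 ≈ 0.9360

0.9360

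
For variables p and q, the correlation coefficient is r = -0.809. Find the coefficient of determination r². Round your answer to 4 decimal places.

0.6545

r² = (-0.809)² = 0.6545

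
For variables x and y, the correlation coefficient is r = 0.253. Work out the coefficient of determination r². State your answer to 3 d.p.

0.064

r² = (0.253)² = 0.064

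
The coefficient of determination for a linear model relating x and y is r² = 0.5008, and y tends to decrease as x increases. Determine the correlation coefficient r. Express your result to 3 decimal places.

|r| = √0.5008 = 0.708
The association is negative, so r = −0.708.

-0.708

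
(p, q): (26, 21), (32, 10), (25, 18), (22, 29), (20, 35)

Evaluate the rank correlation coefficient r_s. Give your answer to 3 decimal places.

-0.900

Rank p: 4, 5, 3, 2, 1
Rank q: 3, 1, 2, 4, 5
d = rank(p) − rank(q): 1, 4, 1, -2, -4; Σd² = 38
ρ = 1 − 6Σd² / [n(n²−1)] = 1 − 6×38 / (5×24) = 1 − 228/120 ≈ -0.900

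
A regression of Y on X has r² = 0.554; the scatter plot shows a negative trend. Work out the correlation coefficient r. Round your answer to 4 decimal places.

|r| = √0.554 = 0.7443
The association is negative, so r = −0.7443.

-0.7443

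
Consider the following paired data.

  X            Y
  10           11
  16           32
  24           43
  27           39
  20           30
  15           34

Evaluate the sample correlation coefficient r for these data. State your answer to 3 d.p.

0.832

n = 6, ΣX = 112, ΣY = 189, ΣX² = 2286, ΣY² = 6571, ΣXY = 3817
nΣXY − ΣXΣY = 22902 − 21168 = 1734
nΣX² − (ΣX)² = 13716 − 12544 = 1172; nΣY² − (ΣY)² = 39426 − 35721 = 3705
r = 1734 / √(1172 × 3705) = 1734 / 2083.8090 ≈ 0.832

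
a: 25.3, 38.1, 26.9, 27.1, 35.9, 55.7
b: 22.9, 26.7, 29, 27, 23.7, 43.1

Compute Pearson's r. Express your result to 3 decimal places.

n = 6, Σa = 209, Σb = 172.4, Σa² = 7941.02, Σb² = 5226.6, Σab = 6359.94
nΣab − ΣaΣb = 38159.64 − 36031.6 = 2128.04
nΣa² − (Σa)² = 47646.12 − 43681 = 3965.12; nΣb² − (Σb)² = 31359.6 − 29721.76 = 1637.84
r = 2128.04 / √(3965.12 × 1637.84) = 2128.04 / 2548.3783 ≈ 0.835

0.835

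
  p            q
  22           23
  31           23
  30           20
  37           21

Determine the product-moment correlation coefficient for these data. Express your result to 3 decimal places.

n = 4, Σp = 120, Σq = 87, Σp² = 3714, Σq² = 1899, Σpq = 2596
nΣpq − ΣpΣq = 10384 − 10440 = -56
nΣp² − (Σp)² = 14856 − 14400 = 456; nΣq² − (Σq)² = 7596 − 7569 = 27
r = -56 / √(456 × 27) = -56 / 110.9595 ≈ -0.505

-0.505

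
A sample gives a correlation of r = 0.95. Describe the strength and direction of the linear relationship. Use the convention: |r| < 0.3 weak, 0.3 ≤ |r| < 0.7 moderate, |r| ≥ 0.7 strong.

strong positive

r = 0.95 > 0 so the relationship is positive.
|r| = 0.95, which falls in the strong range.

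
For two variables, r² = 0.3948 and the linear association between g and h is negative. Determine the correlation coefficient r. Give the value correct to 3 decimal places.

-0.628

|r| = √0.3948 = 0.628
The association is negative, so r = −0.628.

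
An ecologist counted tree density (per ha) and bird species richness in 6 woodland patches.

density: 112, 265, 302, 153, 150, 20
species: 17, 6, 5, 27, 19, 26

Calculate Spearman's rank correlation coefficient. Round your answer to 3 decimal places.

-0.600

Rank density: 2, 5, 6, 4, 3, 1
Rank species: 3, 2, 1, 6, 4, 5
d = rank(density) − rank(species): -1, 3, 5, -2, -1, -4; Σd² = 56
ρ = 1 − 6Σd² / [n(n²−1)] = 1 − 6×56 / (6×35) = 1 − 336/210 ≈ -0.600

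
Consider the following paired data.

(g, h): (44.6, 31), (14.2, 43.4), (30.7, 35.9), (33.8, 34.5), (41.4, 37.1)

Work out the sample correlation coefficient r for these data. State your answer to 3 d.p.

n = 5, Σg = 164.7, Σh = 181.9, Σg² = 5989.69, Σh² = 6700.03, Σgh = 5803.05
nΣgh − ΣgΣh = 29015.25 − 29958.93 = -943.68
nΣg² − (Σg)² = 29948.45 − 27126.09 = 2822.36; nΣh² − (Σh)² = 33500.15 − 33087.61 = 412.54
r = -943.68 / √(2822.36 × 412.54) = -943.68 / 1079.0442 ≈ -0.875

-0.875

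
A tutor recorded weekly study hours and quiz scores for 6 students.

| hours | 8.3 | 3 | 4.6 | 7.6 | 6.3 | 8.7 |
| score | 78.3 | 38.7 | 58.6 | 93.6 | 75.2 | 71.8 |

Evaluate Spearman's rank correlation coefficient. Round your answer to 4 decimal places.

Rank hours: 5, 1, 2, 4, 3, 6
Rank score: 5, 1, 2, 6, 4, 3
d = rank(hours) − rank(score): 0, 0, 0, -2, -1, 3; Σd² = 14
ρ = 1 − 6Σd² / [n(n²−1)] = 1 − 6×14 / (6×35) = 1 − 84/210 ≈ 0.6000

0.6000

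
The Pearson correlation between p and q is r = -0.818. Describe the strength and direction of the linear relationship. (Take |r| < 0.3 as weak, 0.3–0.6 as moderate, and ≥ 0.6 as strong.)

r = -0.818 < 0 so the relationship is negative.
|r| = 0.818, which falls in the strong range.

strong negative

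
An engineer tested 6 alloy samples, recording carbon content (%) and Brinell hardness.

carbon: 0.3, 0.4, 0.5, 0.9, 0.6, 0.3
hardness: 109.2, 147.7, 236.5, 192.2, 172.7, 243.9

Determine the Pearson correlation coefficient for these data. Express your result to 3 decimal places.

n = 6, Σx = 3, Σy = 1102.2, Σx² = 1.76, Σy² = 215925.52, Σxy = 559.86
nΣxy − ΣxΣy = 3359.16 − 3306.6 = 52.56
nΣx² − (Σx)² = 10.56 − 9 = 1.56; nΣy² − (Σy)² = 1295553.12 − 1214844.84 = 80708.28
r = 52.56 / √(1.56 × 80708.28) = 52.56 / 354.8308 ≈ 0.148

0.148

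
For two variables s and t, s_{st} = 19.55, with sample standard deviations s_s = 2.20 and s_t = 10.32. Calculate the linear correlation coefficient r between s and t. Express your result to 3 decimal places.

0.861

r = Cov(s,t) / (s_s · s_t) = 19.55 / (2.20 × 10.32)
  = 19.55 / 22.7040 ≈ 0.861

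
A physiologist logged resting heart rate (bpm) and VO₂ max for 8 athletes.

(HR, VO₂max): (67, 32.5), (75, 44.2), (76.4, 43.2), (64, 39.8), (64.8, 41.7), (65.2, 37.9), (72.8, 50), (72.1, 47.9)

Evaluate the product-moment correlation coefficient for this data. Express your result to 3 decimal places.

n = 8, Σx = 557.3, Σy = 337.2, Σx² = 38995.29, Σy² = 14429.88, Σxy = 23607.01
nΣxy − ΣxΣy = 188856.08 − 187921.56 = 934.52
nΣx² − (Σx)² = 311962.32 − 310583.29 = 1379.03; nΣy² − (Σy)² = 115439.04 − 113703.84 = 1735.2
r = 934.52 / √(1379.03 × 1735.2) = 934.52 / 1546.8978 ≈ 0.604

0.604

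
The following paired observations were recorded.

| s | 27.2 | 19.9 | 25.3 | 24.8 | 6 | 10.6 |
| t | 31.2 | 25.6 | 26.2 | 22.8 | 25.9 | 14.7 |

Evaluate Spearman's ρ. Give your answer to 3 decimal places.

0.600

Rank s: 6, 3, 5, 4, 1, 2
Rank t: 6, 3, 5, 2, 4, 1
d = rank(s) − rank(t): 0, 0, 0, 2, -3, 1; Σd² = 14
ρ = 1 − 6Σd² / [n(n²−1)] = 1 − 6×14 / (6×35) = 1 − 84/210 ≈ 0.600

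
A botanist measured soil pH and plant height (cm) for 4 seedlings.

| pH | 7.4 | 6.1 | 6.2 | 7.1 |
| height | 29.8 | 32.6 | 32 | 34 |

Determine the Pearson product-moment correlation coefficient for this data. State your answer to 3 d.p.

-0.324

n = 4, Σx = 26.8, Σy = 128.4, Σx² = 180.82, Σy² = 4130.8, Σxy = 859.18
nΣxy − ΣxΣy = 3436.72 − 3441.12 = -4.4
nΣx² − (Σx)² = 723.28 − 718.24 = 5.04; nΣy² − (Σy)² = 16523.2 − 16486.56 = 36.64
r = -4.4 / √(5.04 × 36.64) = -4.4 / 13.5892 ≈ -0.324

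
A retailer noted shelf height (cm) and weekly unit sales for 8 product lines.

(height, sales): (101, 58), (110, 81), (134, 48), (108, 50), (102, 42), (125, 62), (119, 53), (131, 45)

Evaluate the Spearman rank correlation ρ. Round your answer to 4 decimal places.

-0.1190

Rank height: 1, 4, 8, 3, 2, 6, 5, 7
Rank sales: 6, 8, 3, 4, 1, 7, 5, 2
d = rank(height) − rank(sales): -5, -4, 5, -1, 1, -1, 0, 5; Σd² = 94
ρ = 1 − 6Σd² / [n(n²−1)] = 1 − 6×94 / (8×63) = 1 − 564/504 ≈ -0.1190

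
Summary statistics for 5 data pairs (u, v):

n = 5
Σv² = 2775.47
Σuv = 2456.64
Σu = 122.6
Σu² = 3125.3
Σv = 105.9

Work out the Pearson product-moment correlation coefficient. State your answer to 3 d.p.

-0.556

r = (nΣuv − ΣuΣv) / √[(nΣu² − (Σu)²)(nΣv² − (Σv)²)]
Numerator: 5×2456.64 − 122.6×105.9 = -700.14
Denominator: √[(15626.5 − 15030.76)(13877.35 − 11214.81)] = √[595.74 × 2662.54] = 1259.4370
r = -700.14 / 1259.4370 ≈ -0.556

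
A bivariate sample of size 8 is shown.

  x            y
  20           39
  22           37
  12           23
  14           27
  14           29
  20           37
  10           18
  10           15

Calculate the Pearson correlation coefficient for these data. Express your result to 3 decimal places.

0.963

n = 8, Σx = 122, Σy = 225, Σx² = 2020, Σy² = 6907, Σxy = 3724
nΣxy − ΣxΣy = 29792 − 27450 = 2342
nΣx² − (Σx)² = 16160 − 14884 = 1276; nΣy² − (Σy)² = 55256 − 50625 = 4631
r = 2342 / √(1276 × 4631) = 2342 / 2430.8756 ≈ 0.963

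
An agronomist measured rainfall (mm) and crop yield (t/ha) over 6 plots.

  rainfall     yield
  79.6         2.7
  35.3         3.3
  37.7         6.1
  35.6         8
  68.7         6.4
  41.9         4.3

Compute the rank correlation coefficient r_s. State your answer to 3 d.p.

Rank rainfall: 6, 1, 3, 2, 5, 4
Rank yield: 1, 2, 4, 6, 5, 3
d = rank(rainfall) − rank(yield): 5, -1, -1, -4, 0, 1; Σd² = 44
ρ = 1 − 6Σd² / [n(n²−1)] = 1 − 6×44 / (6×35) = 1 − 264/210 ≈ -0.257

-0.257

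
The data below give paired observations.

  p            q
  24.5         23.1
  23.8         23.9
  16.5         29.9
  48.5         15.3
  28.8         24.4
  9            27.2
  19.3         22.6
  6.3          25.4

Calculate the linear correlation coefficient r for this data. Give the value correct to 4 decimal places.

-0.8268

n = 8, Σp = 176.7, Σq = 191.8, Σp² = 5113.81, Σq² = 4724.04, Σpq = 3913.89
nΣpq − ΣpΣq = 31311.12 − 33891.06 = -2579.94
nΣp² − (Σp)² = 40910.48 − 31222.89 = 9687.59; nΣq² − (Σq)² = 37792.32 − 36787.24 = 1005.08
r = -2579.94 / √(9687.59 × 1005.08) = -2579.94 / 3120.3851 ≈ -0.8268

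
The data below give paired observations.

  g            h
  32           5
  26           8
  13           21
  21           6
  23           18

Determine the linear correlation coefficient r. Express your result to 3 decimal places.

-0.745

n = 5, Σg = 115, Σh = 58, Σg² = 2839, Σh² = 890, Σgh = 1181
nΣgh − ΣgΣh = 5905 − 6670 = -765
nΣg² − (Σg)² = 14195 − 13225 = 970; nΣh² − (Σh)² = 4450 − 3364 = 1086
r = -765 / √(970 × 1086) = -765 / 1026.3625 ≈ -0.745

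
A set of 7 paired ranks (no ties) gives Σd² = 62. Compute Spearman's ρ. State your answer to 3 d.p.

ρ = 1 − 6Σd² / [n(n²−1)] = 1 − 6×62 / (7×48)
  = 1 − 372/336 = 1 − 1.1071 ≈ -0.107

-0.107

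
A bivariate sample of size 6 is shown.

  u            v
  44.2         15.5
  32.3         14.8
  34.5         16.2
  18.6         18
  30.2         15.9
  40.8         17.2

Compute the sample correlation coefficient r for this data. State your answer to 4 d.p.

n = 6, Σu = 200.6, Σv = 97.6, Σu² = 7109.82, Σv² = 1594.38, Σuv = 3238.78
nΣuv − ΣuΣv = 19432.68 − 19578.56 = -145.88
nΣu² − (Σu)² = 42658.92 − 40240.36 = 2418.56; nΣv² − (Σv)² = 9566.28 − 9525.76 = 40.52
r = -145.88 / √(2418.56 × 40.52) = -145.88 / 313.0496 ≈ -0.4660

-0.4660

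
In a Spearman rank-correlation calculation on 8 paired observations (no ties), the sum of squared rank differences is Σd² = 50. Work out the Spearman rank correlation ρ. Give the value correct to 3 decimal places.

0.405

ρ = 1 − 6Σd² / [n(n²−1)] = 1 − 6×50 / (8×63)
  = 1 − 300/504 = 1 − 0.5952 ≈ 0.405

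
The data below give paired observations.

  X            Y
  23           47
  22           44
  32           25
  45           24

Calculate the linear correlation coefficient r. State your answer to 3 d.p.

n = 4, ΣX = 122, ΣY = 140, ΣX² = 4062, ΣY² = 5346, ΣXY = 3929
nΣXY − ΣXΣY = 15716 − 17080 = -1364
nΣX² − (ΣX)² = 16248 − 14884 = 1364; nΣY² − (ΣY)² = 21384 − 19600 = 1784
r = -1364 / √(1364 × 1784) = -1364 / 1559.9282 ≈ -0.874

-0.874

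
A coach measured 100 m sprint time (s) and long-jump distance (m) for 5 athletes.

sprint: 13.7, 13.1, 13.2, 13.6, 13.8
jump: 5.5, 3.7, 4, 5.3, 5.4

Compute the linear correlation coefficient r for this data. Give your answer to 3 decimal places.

0.980

n = 5, Σx = 67.4, Σy = 23.9, Σx² = 908.94, Σy² = 117.19, Σxy = 323.22
nΣxy − ΣxΣy = 1616.1 − 1610.86 = 5.24
nΣx² − (Σx)² = 4544.7 − 4542.76 = 1.94; nΣy² − (Σy)² = 585.95 − 571.21 = 14.74
r = 5.24 / √(1.94 × 14.74) = 5.24 / 5.3475 ≈ 0.980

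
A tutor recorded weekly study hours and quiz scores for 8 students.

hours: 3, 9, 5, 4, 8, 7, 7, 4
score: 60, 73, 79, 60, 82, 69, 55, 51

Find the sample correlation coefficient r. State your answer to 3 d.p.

0.535

n = 8, Σx = 47, Σy = 529, Σx² = 309, Σy² = 35881, Σxy = 3200
nΣxy − ΣxΣy = 25600 − 24863 = 737
nΣx² − (Σx)² = 2472 − 2209 = 263; nΣy² − (Σy)² = 287048 − 279841 = 7207
r = 737 / √(263 × 7207) = 737 / 1376.7502 ≈ 0.535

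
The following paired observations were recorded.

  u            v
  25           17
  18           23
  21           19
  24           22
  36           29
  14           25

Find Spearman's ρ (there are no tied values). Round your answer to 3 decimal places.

-0.086

Rank u: 5, 2, 3, 4, 6, 1
Rank v: 1, 4, 2, 3, 6, 5
d = rank(u) − rank(v): 4, -2, 1, 1, 0, -4; Σd² = 38
ρ = 1 − 6Σd² / [n(n²−1)] = 1 − 6×38 / (6×35) = 1 − 228/210 ≈ -0.086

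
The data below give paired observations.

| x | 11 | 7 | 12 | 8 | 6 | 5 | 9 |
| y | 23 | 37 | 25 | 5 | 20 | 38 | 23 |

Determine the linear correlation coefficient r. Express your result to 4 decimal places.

-0.2795

n = 7, Σx = 58, Σy = 171, Σx² = 520, Σy² = 4921, Σxy = 1369
nΣxy − ΣxΣy = 9583 − 9918 = -335
nΣx² − (Σx)² = 3640 − 3364 = 276; nΣy² − (Σy)² = 34447 − 29241 = 5206
r = -335 / √(276 × 5206) = -335 / 1198.6893 ≈ -0.2795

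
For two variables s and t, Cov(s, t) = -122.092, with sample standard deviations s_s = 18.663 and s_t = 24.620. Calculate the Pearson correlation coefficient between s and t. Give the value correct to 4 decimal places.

-0.2657

r = Cov(s,t) / (s_s · s_t) = -122.092 / (18.663 × 24.620)
  = -122.092 / 459.4831 ≈ -0.2657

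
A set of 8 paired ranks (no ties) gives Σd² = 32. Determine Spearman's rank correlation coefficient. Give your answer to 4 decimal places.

0.6190

ρ = 1 − 6Σd² / [n(n²−1)] = 1 − 6×32 / (8×63)
  = 1 − 192/504 = 1 − 0.38095 ≈ 0.6190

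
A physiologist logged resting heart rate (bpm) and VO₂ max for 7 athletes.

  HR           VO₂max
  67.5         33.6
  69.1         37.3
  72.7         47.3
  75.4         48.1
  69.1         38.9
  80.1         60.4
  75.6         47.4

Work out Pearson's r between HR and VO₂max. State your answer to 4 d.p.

n = 7, Σx = 509.5, Σy = 313, Σx² = 37207.69, Σy² = 14479.28, Σxy = 23020.35
nΣxy − ΣxΣy = 161142.45 − 159473.5 = 1668.95
nΣx² − (Σx)² = 260453.83 − 259590.25 = 863.58; nΣy² − (Σy)² = 101354.96 − 97969 = 3385.96
r = 1668.95 / √(863.58 × 3385.96) = 1668.95 / 1709.9846 ≈ 0.9760

0.9760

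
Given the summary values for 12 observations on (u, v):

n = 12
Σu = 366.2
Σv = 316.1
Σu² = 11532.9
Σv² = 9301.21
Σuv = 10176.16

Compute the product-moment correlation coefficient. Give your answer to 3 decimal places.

r = (nΣuv − ΣuΣv) / √[(nΣu² − (Σu)²)(nΣv² − (Σv)²)]
Numerator: 12×10176.16 − 366.2×316.1 = 6358.1
Denominator: √[(138394.8 − 134102.44)(111614.52 − 99919.21)] = √[4292.36 × 11695.31] = 7085.2298
r = 6358.1 / 7085.2298 ≈ 0.897

0.897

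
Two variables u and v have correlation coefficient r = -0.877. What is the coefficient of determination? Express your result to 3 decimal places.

0.769

r² = (-0.877)² = 0.769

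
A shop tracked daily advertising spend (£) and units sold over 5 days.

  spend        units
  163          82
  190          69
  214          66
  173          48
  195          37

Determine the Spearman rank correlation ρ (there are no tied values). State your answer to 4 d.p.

Rank spend: 1, 3, 5, 2, 4
Rank units: 5, 4, 3, 2, 1
d = rank(spend) − rank(units): -4, -1, 2, 0, 3; Σd² = 30
ρ = 1 − 6Σd² / [n(n²−1)] = 1 − 6×30 / (5×24) = 1 − 180/120 ≈ -0.5000

-0.5000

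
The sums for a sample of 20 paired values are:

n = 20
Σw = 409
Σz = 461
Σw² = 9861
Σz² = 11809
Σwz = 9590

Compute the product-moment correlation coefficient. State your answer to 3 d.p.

r = (nΣwz − ΣwΣz) / √[(nΣw² − (Σw)²)(nΣz² − (Σz)²)]
Numerator: 20×9590 − 409×461 = 3251
Denominator: √[(197220 − 167281)(236180 − 212521)] = √[29939 × 23659] = 26614.4096
r = 3251 / 26614.4096 ≈ 0.122

0.122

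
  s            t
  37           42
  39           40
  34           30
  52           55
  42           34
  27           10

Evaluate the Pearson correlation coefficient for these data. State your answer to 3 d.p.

n = 6, Σs = 231, Σt = 211, Σs² = 9243, Σt² = 8545, Σst = 8692
nΣst − ΣsΣt = 52152 − 48741 = 3411
nΣs² − (Σs)² = 55458 − 53361 = 2097; nΣt² − (Σt)² = 51270 − 44521 = 6749
r = 3411 / √(2097 × 6749) = 3411 / 3762.0012 ≈ 0.907

0.907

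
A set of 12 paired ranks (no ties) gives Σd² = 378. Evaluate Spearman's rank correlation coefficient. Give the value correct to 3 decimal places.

-0.322

ρ = 1 − 6Σd² / [n(n²−1)] = 1 − 6×378 / (12×143)
  = 1 − 2268/1716 = 1 − 1.3217 ≈ -0.322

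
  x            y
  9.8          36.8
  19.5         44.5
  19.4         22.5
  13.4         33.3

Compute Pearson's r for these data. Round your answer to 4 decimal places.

-0.1330

n = 4, Σx = 62.1, Σy = 137.1, Σx² = 1032.21, Σy² = 4949.63, Σxy = 2111.11
nΣxy − ΣxΣy = 8444.44 − 8513.91 = -69.47
nΣx² − (Σx)² = 4128.84 − 3856.41 = 272.43; nΣy² − (Σy)² = 19798.52 − 18796.41 = 1002.11
r = -69.47 / √(272.43 × 1002.11) = -69.47 / 522.4986 ≈ -0.1330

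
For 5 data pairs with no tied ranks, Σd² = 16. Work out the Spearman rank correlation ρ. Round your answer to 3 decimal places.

0.200

ρ = 1 − 6Σd² / [n(n²−1)] = 1 − 6×16 / (5×24)
  = 1 − 96/120 = 1 − 0.8000 ≈ 0.200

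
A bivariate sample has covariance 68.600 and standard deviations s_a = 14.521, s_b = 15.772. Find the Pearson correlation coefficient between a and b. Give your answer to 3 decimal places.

r = Cov(a,b) / (s_a · s_b) = 68.600 / (14.521 × 15.772)
  = 68.600 / 229.0252 ≈ 0.300

0.300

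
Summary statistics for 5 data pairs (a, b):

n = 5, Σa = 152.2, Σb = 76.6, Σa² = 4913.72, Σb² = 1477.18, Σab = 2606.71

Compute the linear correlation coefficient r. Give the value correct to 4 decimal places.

r = (nΣab − ΣaΣb) / √[(nΣa² − (Σa)²)(nΣb² − (Σb)²)]
Numerator: 5×2606.71 − 152.2×76.6 = 1375.03
Denominator: √[(24568.6 − 23164.84)(7385.9 − 5867.56)] = √[1403.76 × 1518.34] = 1459.9264
r = 1375.03 / 1459.9264 ≈ 0.9418

0.9418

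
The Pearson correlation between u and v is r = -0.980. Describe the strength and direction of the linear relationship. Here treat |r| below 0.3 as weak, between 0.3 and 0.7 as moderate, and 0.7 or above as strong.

strong negative

r = -0.980 < 0 so the relationship is negative.
|r| = 0.980, which falls in the strong range.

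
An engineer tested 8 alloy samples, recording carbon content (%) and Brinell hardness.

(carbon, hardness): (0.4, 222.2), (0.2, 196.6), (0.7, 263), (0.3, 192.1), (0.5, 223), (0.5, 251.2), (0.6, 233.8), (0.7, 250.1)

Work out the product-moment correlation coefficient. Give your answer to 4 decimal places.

n = 8, Σx = 3.9, Σy = 1832, Σx² = 2.13, Σy² = 424138.7, Σxy = 922.38
nΣxy − ΣxΣy = 7379.04 − 7144.8 = 234.24
nΣx² − (Σx)² = 17.04 − 15.21 = 1.83; nΣy² − (Σy)² = 3393109.6 − 3356224 = 36885.6
r = 234.24 / √(1.83 × 36885.6) = 234.24 / 259.8089 ≈ 0.9016

0.9016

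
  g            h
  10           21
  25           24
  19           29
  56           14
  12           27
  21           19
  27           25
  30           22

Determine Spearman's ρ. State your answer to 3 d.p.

Rank g: 1, 5, 3, 8, 2, 4, 6, 7
Rank h: 3, 5, 8, 1, 7, 2, 6, 4
d = rank(g) − rank(h): -2, 0, -5, 7, -5, 2, 0, 3; Σd² = 116
ρ = 1 − 6Σd² / [n(n²−1)] = 1 − 6×116 / (8×63) = 1 − 696/504 ≈ -0.381

-0.381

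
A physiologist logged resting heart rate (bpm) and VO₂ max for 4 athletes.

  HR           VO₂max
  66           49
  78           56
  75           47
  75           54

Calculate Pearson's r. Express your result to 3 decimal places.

n = 4, Σx = 294, Σy = 206, Σx² = 21690, Σy² = 10662, Σxy = 15177
nΣxy − ΣxΣy = 60708 − 60564 = 144
nΣx² − (Σx)² = 86760 − 86436 = 324; nΣy² − (Σy)² = 42648 − 42436 = 212
r = 144 / √(324 × 212) = 144 / 262.0840 ≈ 0.549

0.549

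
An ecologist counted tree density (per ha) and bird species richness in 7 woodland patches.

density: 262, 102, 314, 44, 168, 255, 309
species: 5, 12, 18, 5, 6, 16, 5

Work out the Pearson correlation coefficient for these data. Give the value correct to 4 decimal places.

0.3131

n = 7, Σx = 1454, Σy = 67, Σx² = 368310, Σy² = 835, Σxy = 15039
nΣxy − ΣxΣy = 105273 − 97418 = 7855
nΣx² − (Σx)² = 2578170 − 2114116 = 464054; nΣy² − (Σy)² = 5845 − 4489 = 1356
r = 7855 / √(464054 × 1356) = 7855 / 25085.0000 ≈ 0.3131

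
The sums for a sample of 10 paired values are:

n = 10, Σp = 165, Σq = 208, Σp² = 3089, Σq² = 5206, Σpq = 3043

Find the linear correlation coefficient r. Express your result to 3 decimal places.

-0.685

r = (nΣpq − ΣpΣq) / √[(nΣp² − (Σp)²)(nΣq² − (Σq)²)]
Numerator: 10×3043 − 165×208 = -3890
Denominator: √[(30890 − 27225)(52060 − 43264)] = √[3665 × 8796] = 5677.7936
r = -3890 / 5677.7936 ≈ -0.685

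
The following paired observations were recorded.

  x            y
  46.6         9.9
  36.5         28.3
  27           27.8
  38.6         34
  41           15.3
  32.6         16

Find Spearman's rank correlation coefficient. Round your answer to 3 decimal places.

-0.486

Rank x: 6, 3, 1, 4, 5, 2
Rank y: 1, 5, 4, 6, 2, 3
d = rank(x) − rank(y): 5, -2, -3, -2, 3, -1; Σd² = 52
ρ = 1 − 6Σd² / [n(n²−1)] = 1 − 6×52 / (6×35) = 1 − 312/210 ≈ -0.486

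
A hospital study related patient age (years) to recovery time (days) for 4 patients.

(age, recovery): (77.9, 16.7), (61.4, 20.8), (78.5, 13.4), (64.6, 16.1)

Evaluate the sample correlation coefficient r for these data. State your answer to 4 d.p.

-0.7392

n = 4, Σx = 282.4, Σy = 67, Σx² = 20173.78, Σy² = 1150.3, Σxy = 4670.01
nΣxy − ΣxΣy = 18680.04 − 18920.8 = -240.76
nΣx² − (Σx)² = 80695.12 − 79749.76 = 945.36; nΣy² − (Σy)² = 4601.2 − 4489 = 112.2
r = -240.76 / √(945.36 × 112.2) = -240.76 / 325.6830 ≈ -0.7392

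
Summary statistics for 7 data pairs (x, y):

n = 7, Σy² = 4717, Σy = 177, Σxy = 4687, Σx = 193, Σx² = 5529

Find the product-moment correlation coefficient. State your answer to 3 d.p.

r = (nΣxy − ΣxΣy) / √[(nΣx² − (Σx)²)(nΣy² − (Σy)²)]
Numerator: 7×4687 − 193×177 = -1352
Denominator: √[(38703 − 37249)(33019 − 31329)] = √[1454 × 1690] = 1567.5650
r = -1352 / 1567.5650 ≈ -0.862

-0.862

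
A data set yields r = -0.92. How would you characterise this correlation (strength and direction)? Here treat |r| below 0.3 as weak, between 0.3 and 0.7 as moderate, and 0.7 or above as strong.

r = -0.92 < 0 so the relationship is negative.
|r| = 0.92, which falls in the strong range.

strong negative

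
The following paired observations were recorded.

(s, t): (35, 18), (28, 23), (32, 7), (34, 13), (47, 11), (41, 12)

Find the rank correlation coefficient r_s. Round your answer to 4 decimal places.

Rank s: 4, 1, 2, 3, 6, 5
Rank t: 5, 6, 1, 4, 2, 3
d = rank(s) − rank(t): -1, -5, 1, -1, 4, 2; Σd² = 48
ρ = 1 − 6Σd² / [n(n²−1)] = 1 − 6×48 / (6×35) = 1 − 288/210 ≈ -0.3714

-0.3714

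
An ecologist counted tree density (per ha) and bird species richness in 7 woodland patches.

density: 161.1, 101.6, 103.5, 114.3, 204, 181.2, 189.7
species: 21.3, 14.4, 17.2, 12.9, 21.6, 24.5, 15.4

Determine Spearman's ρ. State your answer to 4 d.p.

Rank density: 4, 1, 2, 3, 7, 5, 6
Rank species: 5, 2, 4, 1, 6, 7, 3
d = rank(density) − rank(species): -1, -1, -2, 2, 1, -2, 3; Σd² = 24
ρ = 1 − 6Σd² / [n(n²−1)] = 1 − 6×24 / (7×48) = 1 − 144/336 ≈ 0.5714

0.5714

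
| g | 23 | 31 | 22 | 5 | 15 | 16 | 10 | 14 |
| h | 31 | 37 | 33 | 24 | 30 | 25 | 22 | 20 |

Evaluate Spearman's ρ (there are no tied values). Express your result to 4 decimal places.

Rank g: 7, 8, 6, 1, 4, 5, 2, 3
Rank h: 6, 8, 7, 3, 5, 4, 2, 1
d = rank(g) − rank(h): 1, 0, -1, -2, -1, 1, 0, 2; Σd² = 12
ρ = 1 − 6Σd² / [n(n²−1)] = 1 − 6×12 / (8×63) = 1 − 72/504 ≈ 0.8571

0.8571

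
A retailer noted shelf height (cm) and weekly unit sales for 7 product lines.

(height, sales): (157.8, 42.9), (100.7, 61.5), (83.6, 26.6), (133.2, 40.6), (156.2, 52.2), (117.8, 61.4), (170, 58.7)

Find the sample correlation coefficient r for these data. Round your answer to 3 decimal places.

0.316

n = 7, Σx = 919.3, Σy = 343.9, Σx² = 126947.81, Σy² = 17919.07, Σxy = 45959.91
nΣxy − ΣxΣy = 321719.37 − 316147.27 = 5572.1
nΣx² − (Σx)² = 888634.67 − 845112.49 = 43522.18; nΣy² − (Σy)² = 125433.49 − 118267.21 = 7166.28
r = 5572.1 / √(43522.18 × 7166.28) = 5572.1 / 17660.4679 ≈ 0.316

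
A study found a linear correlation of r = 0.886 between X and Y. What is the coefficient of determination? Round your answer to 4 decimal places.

r² = (0.886)² = 0.7850

0.7850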